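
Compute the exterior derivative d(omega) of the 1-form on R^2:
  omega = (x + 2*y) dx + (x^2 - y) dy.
d(omega) = (2*x - 2) dx ∧ dy

For a 1-form omega = sum_i f_i dx_i, the exterior derivative is
  d(omega) = sum_{i < j} (∂f_j/∂x_i - ∂f_i/∂x_j) dx_i ∧ dx_j.
  coefficient of dx ∧ dy: ∂f_2/∂x - ∂f_1/∂y = ∂(x^2 - y)/∂x - ∂(x + 2*y)/∂y = 2*x - 2
Assembling: d(omega) = (2*x - 2) dx ∧ dy.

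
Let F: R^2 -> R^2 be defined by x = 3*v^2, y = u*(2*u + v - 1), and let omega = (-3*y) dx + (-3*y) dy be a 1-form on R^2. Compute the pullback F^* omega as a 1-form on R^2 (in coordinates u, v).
F^* omega = (3*u*(-8*u^2 - 6*u*v + 6*u - v^2 + 2*v - 1)) du + (3*u*(-2*u^2 - 13*u*v + u - 6*v^2 + 6*v)) dv

Using F^*(f dg) = (f ∘ F) d(g ∘ F), substitute each coordinate x_i by F_i(u, v) in f_i, and replace dx_i by d F_i = (∂F_i/∂u) du + (∂F_i/∂v) dv.
  For the x component: f_1(F) = 3*u*(-2*u - v + 1); d F_1 = (0) du + (6*v) dv
  For the y component: f_2(F) = 3*u*(-2*u - v + 1); d F_2 = (4*u + v - 1) du + (u) dv
Combining and collecting du, dv coefficients:
  coeff of du: 3*u*(-8*u^2 - 6*u*v + 6*u - v^2 + 2*v - 1)
  coeff of dv: 3*u*(-2*u^2 - 13*u*v + u - 6*v^2 + 6*v)
F^* omega = (3*u*(-8*u^2 - 6*u*v + 6*u - v^2 + 2*v - 1)) du + (3*u*(-2*u^2 - 13*u*v + u - 6*v^2 + 6*v)) dv.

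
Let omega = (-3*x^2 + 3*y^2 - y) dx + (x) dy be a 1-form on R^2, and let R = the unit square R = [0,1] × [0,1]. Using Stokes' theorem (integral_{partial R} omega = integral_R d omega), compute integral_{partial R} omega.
integral_(partial R) omega = -1

Stokes: integral_partial_R omega = integral_R d omega with d omega = (∂Q/∂x - ∂P/∂y) dx ∧ dy.
  ∂Q/∂x = 1
  ∂P/∂y = 6*y - 1
  integrand = ∂Q/∂x - ∂P/∂y = 2 - 6*y.
Integrating over R: integral_0^1 integral_0^1 (2 - 6*y) dx dy = -1.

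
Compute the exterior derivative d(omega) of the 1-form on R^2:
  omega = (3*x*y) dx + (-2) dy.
d(omega) = (-3*x) dx ∧ dy

For a 1-form omega = sum_i f_i dx_i, the exterior derivative is
  d(omega) = sum_{i < j} (∂f_j/∂x_i - ∂f_i/∂x_j) dx_i ∧ dx_j.
  coefficient of dx ∧ dy: ∂f_2/∂x - ∂f_1/∂y = ∂(-2)/∂x - ∂(3*x*y)/∂y = -3*x
Assembling: d(omega) = (-3*x) dx ∧ dy.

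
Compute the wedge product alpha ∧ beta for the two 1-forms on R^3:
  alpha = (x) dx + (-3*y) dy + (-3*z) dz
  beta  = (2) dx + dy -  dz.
alpha ∧ beta = (x + 6*y) dx ∧ dy + (-x + 6*z) dx ∧ dz + (3*y + 3*z) dy ∧ dz

Distribute the wedge, using dx_i ∧ dx_j = -dx_j ∧ dx_i and dx_i ∧ dx_i = 0. For each pair (i, j) with i < j, the coefficient of dx_i ∧ dx_j in alpha ∧ beta is (alpha_i * beta_j - alpha_j * beta_i). Collecting: alpha ∧ beta = (x + 6*y) dx ∧ dy + (-x + 6*z) dx ∧ dz + (3*y + 3*z) dy ∧ dz.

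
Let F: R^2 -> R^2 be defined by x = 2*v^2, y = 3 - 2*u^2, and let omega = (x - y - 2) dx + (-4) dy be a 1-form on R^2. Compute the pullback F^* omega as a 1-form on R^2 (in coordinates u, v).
F^* omega = (16*u) du + (4*v*(2*u^2 + 2*v^2 - 5)) dv

Using F^*(f dg) = (f ∘ F) d(g ∘ F), substitute each coordinate x_i by F_i(u, v) in f_i, and replace dx_i by d F_i = (∂F_i/∂u) du + (∂F_i/∂v) dv.
  For the x component: f_1(F) = 2*u^2 + 2*v^2 - 5; d F_1 = (0) du + (4*v) dv
  For the y component: f_2(F) = -4; d F_2 = (-4*u) du + (0) dv
Combining and collecting du, dv coefficients:
  coeff of du: 16*u
  coeff of dv: 4*v*(2*u^2 + 2*v^2 - 5)
F^* omega = (16*u) du + (4*v*(2*u^2 + 2*v^2 - 5)) dv.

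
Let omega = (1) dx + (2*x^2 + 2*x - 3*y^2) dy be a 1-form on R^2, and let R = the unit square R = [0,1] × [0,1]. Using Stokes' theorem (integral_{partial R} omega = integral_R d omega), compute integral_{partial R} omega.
integral_(partial R) omega = 4

Stokes: integral_partial_R omega = integral_R d omega with d omega = (∂Q/∂x - ∂P/∂y) dx ∧ dy.
  ∂Q/∂x = 4*x + 2
  ∂P/∂y = 0
  integrand = ∂Q/∂x - ∂P/∂y = 4*x + 2.
Integrating over R: integral_0^1 integral_0^1 (4*x + 2) dx dy = 4.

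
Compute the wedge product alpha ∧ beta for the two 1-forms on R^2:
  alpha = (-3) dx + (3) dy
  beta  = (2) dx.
alpha ∧ beta = (-6) dx ∧ dy

Distribute the wedge, using dx_i ∧ dx_j = -dx_j ∧ dx_i and dx_i ∧ dx_i = 0. For each pair (i, j) with i < j, the coefficient of dx_i ∧ dx_j in alpha ∧ beta is (alpha_i * beta_j - alpha_j * beta_i). Collecting: alpha ∧ beta = (-6) dx ∧ dy.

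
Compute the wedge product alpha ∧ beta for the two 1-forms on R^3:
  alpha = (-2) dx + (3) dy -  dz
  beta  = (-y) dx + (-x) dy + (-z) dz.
alpha ∧ beta = (2*x + 3*y) dx ∧ dy + (-y + 2*z) dx ∧ dz + (-x - 3*z) dy ∧ dz

Distribute the wedge, using dx_i ∧ dx_j = -dx_j ∧ dx_i and dx_i ∧ dx_i = 0. For each pair (i, j) with i < j, the coefficient of dx_i ∧ dx_j in alpha ∧ beta is (alpha_i * beta_j - alpha_j * beta_i). Collecting: alpha ∧ beta = (2*x + 3*y) dx ∧ dy + (-y + 2*z) dx ∧ dz + (-x - 3*z) dy ∧ dz.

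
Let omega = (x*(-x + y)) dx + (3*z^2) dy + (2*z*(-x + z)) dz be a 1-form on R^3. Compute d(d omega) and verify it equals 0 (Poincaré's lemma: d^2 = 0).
d(d omega) = 0

Step 1: d omega = sum_{i<j} (∂f_j/∂x_i - ∂f_i/∂x_j) dx_i ∧ dx_j:
  coeff of dx ∧ dy: -x
  coeff of dx ∧ dz: -2*z
  coeff of dy ∧ dz: -6*z
Step 2: Apply d again to each 2-form coefficient. The only possible 3-form in R^3 is dx ∧ dy ∧ dz, with coefficient
  ∂(coeff of dy∧dz)/∂x - ∂(coeff of dx∧dz)/∂y + ∂(coeff of dx∧dy)/∂z
  = ∂/∂x (-6*z) - ∂/∂y (-2*z) + ∂/∂z (-x).
Each of these terms simplifies to sums of mixed partials that cancel in pairs. The result is 0 (by equality of mixed partials for smooth functions — Schwarz / Clairaut).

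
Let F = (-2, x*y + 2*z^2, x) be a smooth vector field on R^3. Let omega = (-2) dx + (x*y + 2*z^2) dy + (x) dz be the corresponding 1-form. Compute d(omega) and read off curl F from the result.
d(omega) = (-4*z) dy ∧ dz + (-1) dz ∧ dx + (y) dx ∧ dy; curl F = (-4*z, -1, y)

d omega = sum_{i<j} (∂f_j/∂x_i - ∂f_i/∂x_j) dx_i ∧ dx_j. Under the identification (dy ∧ dz, dz ∧ dx, dx ∧ dy) ↔ (e_x, e_y, e_z), the coefficients are exactly the components of curl F. Compute:
  ∂R/∂y - ∂Q/∂z = (0) - (4*z) = -4*z
  ∂P/∂z - ∂R/∂x = (0) - (1) = -1
  ∂Q/∂x - ∂P/∂y = (y) - (0) = y.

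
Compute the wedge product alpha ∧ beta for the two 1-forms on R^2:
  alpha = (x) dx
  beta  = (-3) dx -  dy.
alpha ∧ beta = (-x) dx ∧ dy

Distribute the wedge, using dx_i ∧ dx_j = -dx_j ∧ dx_i and dx_i ∧ dx_i = 0. For each pair (i, j) with i < j, the coefficient of dx_i ∧ dx_j in alpha ∧ beta is (alpha_i * beta_j - alpha_j * beta_i). Collecting: alpha ∧ beta = (-x) dx ∧ dy.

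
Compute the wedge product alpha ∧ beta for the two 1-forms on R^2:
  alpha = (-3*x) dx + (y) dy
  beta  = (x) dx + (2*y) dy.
alpha ∧ beta = (-7*x*y) dx ∧ dy

Distribute the wedge, using dx_i ∧ dx_j = -dx_j ∧ dx_i and dx_i ∧ dx_i = 0. For each pair (i, j) with i < j, the coefficient of dx_i ∧ dx_j in alpha ∧ beta is (alpha_i * beta_j - alpha_j * beta_i). Collecting: alpha ∧ beta = (-7*x*y) dx ∧ dy.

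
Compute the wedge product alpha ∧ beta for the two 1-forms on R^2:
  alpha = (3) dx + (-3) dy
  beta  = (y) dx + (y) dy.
alpha ∧ beta = (6*y) dx ∧ dy

Distribute the wedge, using dx_i ∧ dx_j = -dx_j ∧ dx_i and dx_i ∧ dx_i = 0. For each pair (i, j) with i < j, the coefficient of dx_i ∧ dx_j in alpha ∧ beta is (alpha_i * beta_j - alpha_j * beta_i). Collecting: alpha ∧ beta = (6*y) dx ∧ dy.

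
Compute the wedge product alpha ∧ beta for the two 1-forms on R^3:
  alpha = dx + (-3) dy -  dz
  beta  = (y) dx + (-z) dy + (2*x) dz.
alpha ∧ beta = (3*y - z) dx ∧ dy + (2*x + y) dx ∧ dz + (-6*x - z) dy ∧ dz

Distribute the wedge, using dx_i ∧ dx_j = -dx_j ∧ dx_i and dx_i ∧ dx_i = 0. For each pair (i, j) with i < j, the coefficient of dx_i ∧ dx_j in alpha ∧ beta is (alpha_i * beta_j - alpha_j * beta_i). Collecting: alpha ∧ beta = (3*y - z) dx ∧ dy + (2*x + y) dx ∧ dz + (-6*x - z) dy ∧ dz.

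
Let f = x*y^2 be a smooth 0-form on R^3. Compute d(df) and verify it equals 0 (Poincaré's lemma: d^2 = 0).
d(df) = 0

Step 1: df = sum_i (∂f/∂x_i) dx_i = (y^2) dx + (2*x*y) dy + (0) dz.
Step 2: Apply d again. Using the 1-form formula, the coefficient of dx ∧ dy in d(df) is ∂^2 f/∂x ∂y - ∂^2 f/∂y ∂x = (2*y) - (2*y) = 0 (equality of mixed partials for smooth f).
Similarly for dx ∧ dz and dy ∧ dz — all coefficients vanish. So d(df) = 0.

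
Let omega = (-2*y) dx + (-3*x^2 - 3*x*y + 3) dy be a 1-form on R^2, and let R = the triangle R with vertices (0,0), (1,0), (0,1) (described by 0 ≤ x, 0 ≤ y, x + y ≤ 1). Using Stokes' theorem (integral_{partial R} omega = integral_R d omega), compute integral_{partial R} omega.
integral_(partial R) omega = -1/2

Stokes: integral_partial_R omega = integral_R d omega with d omega = (∂Q/∂x - ∂P/∂y) dx ∧ dy.
  ∂Q/∂x = -6*x - 3*y
  ∂P/∂y = -2
  integrand = ∂Q/∂x - ∂P/∂y = -6*x - 3*y + 2.
Integrating over R: integral_0^1 integral_0^{1-x} (-6*x - 3*y + 2) dy dx = -1/2.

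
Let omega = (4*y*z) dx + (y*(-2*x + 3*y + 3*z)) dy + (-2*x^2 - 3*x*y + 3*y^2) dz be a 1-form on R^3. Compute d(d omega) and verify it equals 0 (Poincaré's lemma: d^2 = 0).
d(d omega) = 0

Step 1: d omega = sum_{i<j} (∂f_j/∂x_i - ∂f_i/∂x_j) dx_i ∧ dx_j:
  coeff of dx ∧ dy: -2*y - 4*z
  coeff of dx ∧ dz: -4*x - 7*y
  coeff of dy ∧ dz: -3*x + 3*y
Step 2: Apply d again to each 2-form coefficient. The only possible 3-form in R^3 is dx ∧ dy ∧ dz, with coefficient
  ∂(coeff of dy∧dz)/∂x - ∂(coeff of dx∧dz)/∂y + ∂(coeff of dx∧dy)/∂z
  = ∂/∂x (-3*x + 3*y) - ∂/∂y (-4*x - 7*y) + ∂/∂z (-2*y - 4*z).
Each of these terms simplifies to sums of mixed partials that cancel in pairs. The result is 0 (by equality of mixed partials for smooth functions — Schwarz / Clairaut).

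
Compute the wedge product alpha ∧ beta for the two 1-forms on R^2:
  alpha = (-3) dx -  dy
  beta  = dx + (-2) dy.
alpha ∧ beta = (7) dx ∧ dy

Distribute the wedge, using dx_i ∧ dx_j = -dx_j ∧ dx_i and dx_i ∧ dx_i = 0. For each pair (i, j) with i < j, the coefficient of dx_i ∧ dx_j in alpha ∧ beta is (alpha_i * beta_j - alpha_j * beta_i). Collecting: alpha ∧ beta = (7) dx ∧ dy.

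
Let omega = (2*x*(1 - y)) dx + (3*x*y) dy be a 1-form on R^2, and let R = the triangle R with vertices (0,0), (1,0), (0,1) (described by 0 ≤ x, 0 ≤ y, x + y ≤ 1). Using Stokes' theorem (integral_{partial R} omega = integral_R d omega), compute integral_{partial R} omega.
integral_(partial R) omega = 5/6

Stokes: integral_partial_R omega = integral_R d omega with d omega = (∂Q/∂x - ∂P/∂y) dx ∧ dy.
  ∂Q/∂x = 3*y
  ∂P/∂y = -2*x
  integrand = ∂Q/∂x - ∂P/∂y = 2*x + 3*y.
Integrating over R: integral_0^1 integral_0^{1-x} (2*x + 3*y) dy dx = 5/6.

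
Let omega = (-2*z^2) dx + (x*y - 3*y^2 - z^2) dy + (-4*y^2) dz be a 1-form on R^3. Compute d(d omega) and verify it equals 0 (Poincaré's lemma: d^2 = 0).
d(d omega) = 0

Step 1: d omega = sum_{i<j} (∂f_j/∂x_i - ∂f_i/∂x_j) dx_i ∧ dx_j:
  coeff of dx ∧ dy: y
  coeff of dx ∧ dz: 4*z
  coeff of dy ∧ dz: -8*y + 2*z
Step 2: Apply d again to each 2-form coefficient. The only possible 3-form in R^3 is dx ∧ dy ∧ dz, with coefficient
  ∂(coeff of dy∧dz)/∂x - ∂(coeff of dx∧dz)/∂y + ∂(coeff of dx∧dy)/∂z
  = ∂/∂x (-8*y + 2*z) - ∂/∂y (4*z) + ∂/∂z (y).
Each of these terms simplifies to sums of mixed partials that cancel in pairs. The result is 0 (by equality of mixed partials for smooth functions — Schwarz / Clairaut).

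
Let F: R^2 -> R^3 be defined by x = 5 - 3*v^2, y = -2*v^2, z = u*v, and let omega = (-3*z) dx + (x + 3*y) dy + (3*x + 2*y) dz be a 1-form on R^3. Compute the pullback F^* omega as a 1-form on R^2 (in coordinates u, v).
F^* omega = (v*(15 - 13*v^2)) du + (5*u*v^2 + 15*u + 36*v^3 - 20*v) dv

Using F^*(f dg) = (f ∘ F) d(g ∘ F), substitute each coordinate x_i by F_i(u, v) in f_i, and replace dx_i by d F_i = (∂F_i/∂u) du + (∂F_i/∂v) dv.
  For the x component: f_1(F) = -3*u*v; d F_1 = (0) du + (-6*v) dv
  For the y component: f_2(F) = 5 - 9*v^2; d F_2 = (0) du + (-4*v) dv
  For the z component: f_3(F) = 15 - 13*v^2; d F_3 = (v) du + (u) dv
Combining and collecting du, dv coefficients:
  coeff of du: v*(15 - 13*v^2)
  coeff of dv: 5*u*v^2 + 15*u + 36*v^3 - 20*v
F^* omega = (v*(15 - 13*v^2)) du + (5*u*v^2 + 15*u + 36*v^3 - 20*v) dv.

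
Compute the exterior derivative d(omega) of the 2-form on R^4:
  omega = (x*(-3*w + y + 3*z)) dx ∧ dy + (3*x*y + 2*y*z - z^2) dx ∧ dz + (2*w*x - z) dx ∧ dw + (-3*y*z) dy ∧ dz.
d(omega) = (-2*z) dx ∧ dy ∧ dz + (-3*x) dx ∧ dy ∧ dw + (1) dx ∧ dz ∧ dw

For a 2-form omega = sum_{i<j} g_{ij} dx_i ∧ dx_j, the exterior derivative is
  d(omega) = sum_{i<j} d(g_{ij}) ∧ dx_i ∧ dx_j = sum_{i<j, k} (∂g_{ij}/∂x_k) dx_k ∧ dx_i ∧ dx_j.
Expand each term, using dx_k ∧ dx_i ∧ dx_j = sgn(permutation) dx_{(a)} ∧ dx_{(b)} ∧ dx_{(c)} with (a < b < c) sorted:
  d(x*(-3*w + y + 3*z)) includes (∂/∂z)(x*(-3*w + y + 3*z)) dz = (3*x) dz, which multiplied by dx ∧ dy gives (3*x) dx ∧ dy ∧ dz
  d(x*(-3*w + y + 3*z)) includes (∂/∂w)(x*(-3*w + y + 3*z)) dw = (-3*x) dw, which multiplied by dx ∧ dy gives (-3*x) dx ∧ dy ∧ dw
  d(3*x*y + 2*y*z - z^2) includes (∂/∂y)(3*x*y + 2*y*z - z^2) dy = (3*x + 2*z) dy, which multiplied by dx ∧ dz gives (-3*x - 2*z) dx ∧ dy ∧ dz
  d(2*w*x - z) includes (∂/∂z)(2*w*x - z) dz = (-1) dz, which multiplied by dx ∧ dw gives (1) dx ∧ dz ∧ dw
Collecting like 3-forms: d(omega) = (-2*z) dx ∧ dy ∧ dz + (-3*x) dx ∧ dy ∧ dw + (1) dx ∧ dz ∧ dw.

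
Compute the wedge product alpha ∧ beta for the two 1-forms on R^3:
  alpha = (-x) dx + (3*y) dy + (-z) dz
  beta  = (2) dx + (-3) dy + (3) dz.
alpha ∧ beta = (3*x - 6*y) dx ∧ dy + (-3*x + 2*z) dx ∧ dz + (9*y - 3*z) dy ∧ dz

Distribute the wedge, using dx_i ∧ dx_j = -dx_j ∧ dx_i and dx_i ∧ dx_i = 0. For each pair (i, j) with i < j, the coefficient of dx_i ∧ dx_j in alpha ∧ beta is (alpha_i * beta_j - alpha_j * beta_i). Collecting: alpha ∧ beta = (3*x - 6*y) dx ∧ dy + (-3*x + 2*z) dx ∧ dz + (9*y - 3*z) dy ∧ dz.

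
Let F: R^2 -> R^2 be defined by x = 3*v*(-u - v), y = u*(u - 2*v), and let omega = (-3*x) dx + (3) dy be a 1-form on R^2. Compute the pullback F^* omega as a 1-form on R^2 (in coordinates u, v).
F^* omega = (-27*u*v^2 + 6*u - 27*v^3 - 6*v) du + (-27*u^2*v - 81*u*v^2 - 6*u - 54*v^3) dv

Using F^*(f dg) = (f ∘ F) d(g ∘ F), substitute each coordinate x_i by F_i(u, v) in f_i, and replace dx_i by d F_i = (∂F_i/∂u) du + (∂F_i/∂v) dv.
  For the x component: f_1(F) = 9*v*(u + v); d F_1 = (-3*v) du + (-3*u - 6*v) dv
  For the y component: f_2(F) = 3; d F_2 = (2*u - 2*v) du + (-2*u) dv
Combining and collecting du, dv coefficients:
  coeff of du: -27*u*v^2 + 6*u - 27*v^3 - 6*v
  coeff of dv: -27*u^2*v - 81*u*v^2 - 6*u - 54*v^3
F^* omega = (-27*u*v^2 + 6*u - 27*v^3 - 6*v) du + (-27*u^2*v - 81*u*v^2 - 6*u - 54*v^3) dv.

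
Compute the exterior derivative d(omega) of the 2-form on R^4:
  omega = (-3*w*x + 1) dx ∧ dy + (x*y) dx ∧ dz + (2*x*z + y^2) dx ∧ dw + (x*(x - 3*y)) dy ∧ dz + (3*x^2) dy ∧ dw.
d(omega) = (3*x - 2*y) dx ∧ dy ∧ dw + (x - 3*y) dx ∧ dy ∧ dz + (-2*x) dx ∧ dz ∧ dw

For a 2-form omega = sum_{i<j} g_{ij} dx_i ∧ dx_j, the exterior derivative is
  d(omega) = sum_{i<j} d(g_{ij}) ∧ dx_i ∧ dx_j = sum_{i<j, k} (∂g_{ij}/∂x_k) dx_k ∧ dx_i ∧ dx_j.
Expand each term, using dx_k ∧ dx_i ∧ dx_j = sgn(permutation) dx_{(a)} ∧ dx_{(b)} ∧ dx_{(c)} with (a < b < c) sorted:
  d(-3*w*x + 1) includes (∂/∂w)(-3*w*x + 1) dw = (-3*x) dw, which multiplied by dx ∧ dy gives (-3*x) dx ∧ dy ∧ dw
  d(x*y) includes (∂/∂y)(x*y) dy = (x) dy, which multiplied by dx ∧ dz gives (-x) dx ∧ dy ∧ dz
  d(2*x*z + y^2) includes (∂/∂y)(2*x*z + y^2) dy = (2*y) dy, which multiplied by dx ∧ dw gives (-2*y) dx ∧ dy ∧ dw
  d(2*x*z + y^2) includes (∂/∂z)(2*x*z + y^2) dz = (2*x) dz, which multiplied by dx ∧ dw gives (-2*x) dx ∧ dz ∧ dw
  d(x*(x - 3*y)) includes (∂/∂x)(x*(x - 3*y)) dx = (2*x - 3*y) dx, which multiplied by dy ∧ dz gives (2*x - 3*y) dx ∧ dy ∧ dz
  d(3*x^2) includes (∂/∂x)(3*x^2) dx = (6*x) dx, which multiplied by dy ∧ dw gives (6*x) dx ∧ dy ∧ dw
Collecting like 3-forms: d(omega) = (3*x - 2*y) dx ∧ dy ∧ dw + (x - 3*y) dx ∧ dy ∧ dz + (-2*x) dx ∧ dz ∧ dw.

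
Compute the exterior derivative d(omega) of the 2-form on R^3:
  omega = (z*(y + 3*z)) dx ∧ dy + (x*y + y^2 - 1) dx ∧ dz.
d(omega) = (-x - y + 6*z) dx ∧ dy ∧ dz

For a 2-form omega = sum_{i<j} g_{ij} dx_i ∧ dx_j, the exterior derivative is
  d(omega) = sum_{i<j} d(g_{ij}) ∧ dx_i ∧ dx_j = sum_{i<j, k} (∂g_{ij}/∂x_k) dx_k ∧ dx_i ∧ dx_j.
Expand each term, using dx_k ∧ dx_i ∧ dx_j = sgn(permutation) dx_{(a)} ∧ dx_{(b)} ∧ dx_{(c)} with (a < b < c) sorted:
  d(z*(y + 3*z)) includes (∂/∂z)(z*(y + 3*z)) dz = (y + 6*z) dz, which multiplied by dx ∧ dy gives (y + 6*z) dx ∧ dy ∧ dz
  d(x*y + y^2 - 1) includes (∂/∂y)(x*y + y^2 - 1) dy = (x + 2*y) dy, which multiplied by dx ∧ dz gives (-x - 2*y) dx ∧ dy ∧ dz
Collecting like 3-forms: d(omega) = (-x - y + 6*z) dx ∧ dy ∧ dz.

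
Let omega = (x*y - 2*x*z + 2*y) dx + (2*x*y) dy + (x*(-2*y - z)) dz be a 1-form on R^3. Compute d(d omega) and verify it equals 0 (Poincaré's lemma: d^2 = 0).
d(d omega) = 0

Step 1: d omega = sum_{i<j} (∂f_j/∂x_i - ∂f_i/∂x_j) dx_i ∧ dx_j:
  coeff of dx ∧ dy: -x + 2*y - 2
  coeff of dx ∧ dz: 2*x - 2*y - z
  coeff of dy ∧ dz: -2*x
Step 2: Apply d again to each 2-form coefficient. The only possible 3-form in R^3 is dx ∧ dy ∧ dz, with coefficient
  ∂(coeff of dy∧dz)/∂x - ∂(coeff of dx∧dz)/∂y + ∂(coeff of dx∧dy)/∂z
  = ∂/∂x (-2*x) - ∂/∂y (2*x - 2*y - z) + ∂/∂z (-x + 2*y - 2).
Each of these terms simplifies to sums of mixed partials that cancel in pairs. The result is 0 (by equality of mixed partials for smooth functions — Schwarz / Clairaut).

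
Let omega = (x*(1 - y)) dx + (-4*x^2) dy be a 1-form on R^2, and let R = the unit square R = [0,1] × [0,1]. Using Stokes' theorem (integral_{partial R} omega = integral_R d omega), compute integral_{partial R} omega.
integral_(partial R) omega = -7/2

Stokes: integral_partial_R omega = integral_R d omega with d omega = (∂Q/∂x - ∂P/∂y) dx ∧ dy.
  ∂Q/∂x = -8*x
  ∂P/∂y = -x
  integrand = ∂Q/∂x - ∂P/∂y = -7*x.
Integrating over R: integral_0^1 integral_0^1 (-7*x) dx dy = -7/2.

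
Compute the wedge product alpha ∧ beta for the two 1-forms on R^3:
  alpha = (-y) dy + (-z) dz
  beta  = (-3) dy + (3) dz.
alpha ∧ beta = (-3*y - 3*z) dy ∧ dz

Distribute the wedge, using dx_i ∧ dx_j = -dx_j ∧ dx_i and dx_i ∧ dx_i = 0. For each pair (i, j) with i < j, the coefficient of dx_i ∧ dx_j in alpha ∧ beta is (alpha_i * beta_j - alpha_j * beta_i). Collecting: alpha ∧ beta = (-3*y - 3*z) dy ∧ dz.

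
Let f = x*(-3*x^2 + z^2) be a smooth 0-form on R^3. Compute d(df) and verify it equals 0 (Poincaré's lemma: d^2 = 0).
d(df) = 0

Step 1: df = sum_i (∂f/∂x_i) dx_i = (-9*x^2 + z^2) dx + (0) dy + (2*x*z) dz.
Step 2: Apply d again. Using the 1-form formula, the coefficient of dx ∧ dy in d(df) is ∂^2 f/∂x ∂y - ∂^2 f/∂y ∂x = (0) - (0) = 0 (equality of mixed partials for smooth f).
Similarly for dx ∧ dz and dy ∧ dz — all coefficients vanish. So d(df) = 0.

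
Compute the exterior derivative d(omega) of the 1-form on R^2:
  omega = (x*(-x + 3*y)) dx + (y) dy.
d(omega) = (-3*x) dx ∧ dy

For a 1-form omega = sum_i f_i dx_i, the exterior derivative is
  d(omega) = sum_{i < j} (∂f_j/∂x_i - ∂f_i/∂x_j) dx_i ∧ dx_j.
  coefficient of dx ∧ dy: ∂f_2/∂x - ∂f_1/∂y = ∂(y)/∂x - ∂(x*(-x + 3*y))/∂y = -3*x
Assembling: d(omega) = (-3*x) dx ∧ dy.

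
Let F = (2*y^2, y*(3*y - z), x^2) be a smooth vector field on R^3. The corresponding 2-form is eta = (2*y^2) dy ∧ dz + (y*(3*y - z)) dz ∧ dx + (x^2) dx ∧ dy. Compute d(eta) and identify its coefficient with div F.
d(eta) = (6*y - z) dx ∧ dy ∧ dz; div F = 6*y - z

For a 2-form in R^3 of the form above, applying d gives a 3-form with coefficient ∂P/∂x + ∂Q/∂y + ∂R/∂z:
  ∂P/∂x = 0
  ∂Q/∂y = 6*y - z
  ∂R/∂z = 0
Sum = 6*y - z, which is exactly div F.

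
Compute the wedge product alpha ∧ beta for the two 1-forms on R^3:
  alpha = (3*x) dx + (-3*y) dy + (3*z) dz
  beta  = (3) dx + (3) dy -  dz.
alpha ∧ beta = (9*x + 9*y) dx ∧ dy + (-3*x - 9*z) dx ∧ dz + (3*y - 9*z) dy ∧ dz

Distribute the wedge, using dx_i ∧ dx_j = -dx_j ∧ dx_i and dx_i ∧ dx_i = 0. For each pair (i, j) with i < j, the coefficient of dx_i ∧ dx_j in alpha ∧ beta is (alpha_i * beta_j - alpha_j * beta_i). Collecting: alpha ∧ beta = (9*x + 9*y) dx ∧ dy + (-3*x - 9*z) dx ∧ dz + (3*y - 9*z) dy ∧ dz.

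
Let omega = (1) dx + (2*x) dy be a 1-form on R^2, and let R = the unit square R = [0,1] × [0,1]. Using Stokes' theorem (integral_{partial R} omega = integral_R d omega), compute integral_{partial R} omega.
integral_(partial R) omega = 2

Stokes: integral_partial_R omega = integral_R d omega with d omega = (∂Q/∂x - ∂P/∂y) dx ∧ dy.
  ∂Q/∂x = 2
  ∂P/∂y = 0
  integrand = ∂Q/∂x - ∂P/∂y = 2.
Integrating over R: integral_0^1 integral_0^1 (2) dx dy = 2.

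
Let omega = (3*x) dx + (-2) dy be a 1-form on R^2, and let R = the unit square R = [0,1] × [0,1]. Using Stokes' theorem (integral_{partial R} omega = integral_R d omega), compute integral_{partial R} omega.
integral_(partial R) omega = 0

Stokes: integral_partial_R omega = integral_R d omega with d omega = (∂Q/∂x - ∂P/∂y) dx ∧ dy.
  ∂Q/∂x = 0
  ∂P/∂y = 0
  integrand = ∂Q/∂x - ∂P/∂y = 0.
Integrating over R: integral_0^1 integral_0^1 (0) dx dy = 0.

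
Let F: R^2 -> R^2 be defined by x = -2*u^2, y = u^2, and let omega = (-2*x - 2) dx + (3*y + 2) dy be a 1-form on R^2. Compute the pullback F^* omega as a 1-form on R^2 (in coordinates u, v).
F^* omega = (-10*u^3 + 12*u) du

Using F^*(f dg) = (f ∘ F) d(g ∘ F), substitute each coordinate x_i by F_i(u, v) in f_i, and replace dx_i by d F_i = (∂F_i/∂u) du + (∂F_i/∂v) dv.
  For the x component: f_1(F) = 4*u^2 - 2; d F_1 = (-4*u) du + (0) dv
  For the y component: f_2(F) = 3*u^2 + 2; d F_2 = (2*u) du + (0) dv
Combining and collecting du, dv coefficients:
  coeff of du: -10*u^3 + 12*u
  coeff of dv: 0
F^* omega = (-10*u^3 + 12*u) du.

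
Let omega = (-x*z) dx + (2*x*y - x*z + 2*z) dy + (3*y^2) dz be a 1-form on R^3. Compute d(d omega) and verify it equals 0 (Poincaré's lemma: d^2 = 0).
d(d omega) = 0

Step 1: d omega = sum_{i<j} (∂f_j/∂x_i - ∂f_i/∂x_j) dx_i ∧ dx_j:
  coeff of dx ∧ dy: 2*y - z
  coeff of dx ∧ dz: x
  coeff of dy ∧ dz: x + 6*y - 2
Step 2: Apply d again to each 2-form coefficient. The only possible 3-form in R^3 is dx ∧ dy ∧ dz, with coefficient
  ∂(coeff of dy∧dz)/∂x - ∂(coeff of dx∧dz)/∂y + ∂(coeff of dx∧dy)/∂z
  = ∂/∂x (x + 6*y - 2) - ∂/∂y (x) + ∂/∂z (2*y - z).
Each of these terms simplifies to sums of mixed partials that cancel in pairs. The result is 0 (by equality of mixed partials for smooth functions — Schwarz / Clairaut).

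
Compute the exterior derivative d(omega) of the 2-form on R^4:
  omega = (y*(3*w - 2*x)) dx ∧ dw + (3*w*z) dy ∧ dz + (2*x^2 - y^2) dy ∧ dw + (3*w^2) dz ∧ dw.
d(omega) = (-3*w + 6*x) dx ∧ dy ∧ dw + (3*z) dy ∧ dz ∧ dw

For a 2-form omega = sum_{i<j} g_{ij} dx_i ∧ dx_j, the exterior derivative is
  d(omega) = sum_{i<j} d(g_{ij}) ∧ dx_i ∧ dx_j = sum_{i<j, k} (∂g_{ij}/∂x_k) dx_k ∧ dx_i ∧ dx_j.
Expand each term, using dx_k ∧ dx_i ∧ dx_j = sgn(permutation) dx_{(a)} ∧ dx_{(b)} ∧ dx_{(c)} with (a < b < c) sorted:
  d(y*(3*w - 2*x)) includes (∂/∂y)(y*(3*w - 2*x)) dy = (3*w - 2*x) dy, which multiplied by dx ∧ dw gives (-3*w + 2*x) dx ∧ dy ∧ dw
  d(3*w*z) includes (∂/∂w)(3*w*z) dw = (3*z) dw, which multiplied by dy ∧ dz gives (3*z) dy ∧ dz ∧ dw
  d(2*x^2 - y^2) includes (∂/∂x)(2*x^2 - y^2) dx = (4*x) dx, which multiplied by dy ∧ dw gives (4*x) dx ∧ dy ∧ dw
Collecting like 3-forms: d(omega) = (-3*w + 6*x) dx ∧ dy ∧ dw + (3*z) dy ∧ dz ∧ dw.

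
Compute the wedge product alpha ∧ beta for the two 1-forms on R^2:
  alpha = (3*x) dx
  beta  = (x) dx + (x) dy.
alpha ∧ beta = (3*x^2) dx ∧ dy

Distribute the wedge, using dx_i ∧ dx_j = -dx_j ∧ dx_i and dx_i ∧ dx_i = 0. For each pair (i, j) with i < j, the coefficient of dx_i ∧ dx_j in alpha ∧ beta is (alpha_i * beta_j - alpha_j * beta_i). Collecting: alpha ∧ beta = (3*x^2) dx ∧ dy.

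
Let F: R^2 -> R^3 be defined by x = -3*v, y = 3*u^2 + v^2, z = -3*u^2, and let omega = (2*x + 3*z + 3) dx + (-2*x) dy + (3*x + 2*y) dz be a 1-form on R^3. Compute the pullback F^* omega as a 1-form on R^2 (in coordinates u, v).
F^* omega = (6*u*(-6*u^2 - 2*v^2 + 15*v)) du + (27*u^2 + 12*v^2 + 18*v - 9) dv

Using F^*(f dg) = (f ∘ F) d(g ∘ F), substitute each coordinate x_i by F_i(u, v) in f_i, and replace dx_i by d F_i = (∂F_i/∂u) du + (∂F_i/∂v) dv.
  For the x component: f_1(F) = -9*u^2 - 6*v + 3; d F_1 = (0) du + (-3) dv
  For the y component: f_2(F) = 6*v; d F_2 = (6*u) du + (2*v) dv
  For the z component: f_3(F) = 6*u^2 + 2*v^2 - 9*v; d F_3 = (-6*u) du + (0) dv
Combining and collecting du, dv coefficients:
  coeff of du: 6*u*(-6*u^2 - 2*v^2 + 15*v)
  coeff of dv: 27*u^2 + 12*v^2 + 18*v - 9
F^* omega = (6*u*(-6*u^2 - 2*v^2 + 15*v)) du + (27*u^2 + 12*v^2 + 18*v - 9) dv.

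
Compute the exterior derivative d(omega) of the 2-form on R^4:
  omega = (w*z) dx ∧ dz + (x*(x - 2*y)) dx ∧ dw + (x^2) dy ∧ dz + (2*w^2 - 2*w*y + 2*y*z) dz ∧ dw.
d(omega) = (z) dx ∧ dz ∧ dw + (2*x) dx ∧ dy ∧ dw + (2*x) dx ∧ dy ∧ dz + (-2*w + 2*z) dy ∧ dz ∧ dw

For a 2-form omega = sum_{i<j} g_{ij} dx_i ∧ dx_j, the exterior derivative is
  d(omega) = sum_{i<j} d(g_{ij}) ∧ dx_i ∧ dx_j = sum_{i<j, k} (∂g_{ij}/∂x_k) dx_k ∧ dx_i ∧ dx_j.
Expand each term, using dx_k ∧ dx_i ∧ dx_j = sgn(permutation) dx_{(a)} ∧ dx_{(b)} ∧ dx_{(c)} with (a < b < c) sorted:
  d(w*z) includes (∂/∂w)(w*z) dw = (z) dw, which multiplied by dx ∧ dz gives (z) dx ∧ dz ∧ dw
  d(x*(x - 2*y)) includes (∂/∂y)(x*(x - 2*y)) dy = (-2*x) dy, which multiplied by dx ∧ dw gives (2*x) dx ∧ dy ∧ dw
  d(x^2) includes (∂/∂x)(x^2) dx = (2*x) dx, which multiplied by dy ∧ dz gives (2*x) dx ∧ dy ∧ dz
  d(2*w^2 - 2*w*y + 2*y*z) includes (∂/∂y)(2*w^2 - 2*w*y + 2*y*z) dy = (-2*w + 2*z) dy, which multiplied by dz ∧ dw gives (-2*w + 2*z) dy ∧ dz ∧ dw
Collecting like 3-forms: d(omega) = (z) dx ∧ dz ∧ dw + (2*x) dx ∧ dy ∧ dw + (2*x) dx ∧ dy ∧ dz + (-2*w + 2*z) dy ∧ dz ∧ dw.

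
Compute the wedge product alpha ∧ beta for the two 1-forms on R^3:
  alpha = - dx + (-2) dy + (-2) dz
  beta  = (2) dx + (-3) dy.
alpha ∧ beta = (7) dx ∧ dy + (4) dx ∧ dz + (-6) dy ∧ dz

Distribute the wedge, using dx_i ∧ dx_j = -dx_j ∧ dx_i and dx_i ∧ dx_i = 0. For each pair (i, j) with i < j, the coefficient of dx_i ∧ dx_j in alpha ∧ beta is (alpha_i * beta_j - alpha_j * beta_i). Collecting: alpha ∧ beta = (7) dx ∧ dy + (4) dx ∧ dz + (-6) dy ∧ dz.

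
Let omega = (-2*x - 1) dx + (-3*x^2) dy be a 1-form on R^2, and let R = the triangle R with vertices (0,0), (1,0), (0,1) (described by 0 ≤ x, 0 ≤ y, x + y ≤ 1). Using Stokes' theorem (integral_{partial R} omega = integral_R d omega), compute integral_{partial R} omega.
integral_(partial R) omega = -1

Stokes: integral_partial_R omega = integral_R d omega with d omega = (∂Q/∂x - ∂P/∂y) dx ∧ dy.
  ∂Q/∂x = -6*x
  ∂P/∂y = 0
  integrand = ∂Q/∂x - ∂P/∂y = -6*x.
Integrating over R: integral_0^1 integral_0^{1-x} (-6*x) dy dx = -1.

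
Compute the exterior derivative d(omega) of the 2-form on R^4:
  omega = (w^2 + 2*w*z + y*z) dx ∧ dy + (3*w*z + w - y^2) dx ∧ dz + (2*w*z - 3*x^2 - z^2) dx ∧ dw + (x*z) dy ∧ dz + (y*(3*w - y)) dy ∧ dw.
d(omega) = (2*w + 3*y + z) dx ∧ dy ∧ dz + (2*w + 2*z) dx ∧ dy ∧ dw + (-2*w + 5*z + 1) dx ∧ dz ∧ dw

For a 2-form omega = sum_{i<j} g_{ij} dx_i ∧ dx_j, the exterior derivative is
  d(omega) = sum_{i<j} d(g_{ij}) ∧ dx_i ∧ dx_j = sum_{i<j, k} (∂g_{ij}/∂x_k) dx_k ∧ dx_i ∧ dx_j.
Expand each term, using dx_k ∧ dx_i ∧ dx_j = sgn(permutation) dx_{(a)} ∧ dx_{(b)} ∧ dx_{(c)} with (a < b < c) sorted:
  d(w^2 + 2*w*z + y*z) includes (∂/∂z)(w^2 + 2*w*z + y*z) dz = (2*w + y) dz, which multiplied by dx ∧ dy gives (2*w + y) dx ∧ dy ∧ dz
  d(w^2 + 2*w*z + y*z) includes (∂/∂w)(w^2 + 2*w*z + y*z) dw = (2*w + 2*z) dw, which multiplied by dx ∧ dy gives (2*w + 2*z) dx ∧ dy ∧ dw
  d(3*w*z + w - y^2) includes (∂/∂y)(3*w*z + w - y^2) dy = (-2*y) dy, which multiplied by dx ∧ dz gives (2*y) dx ∧ dy ∧ dz
  d(3*w*z + w - y^2) includes (∂/∂w)(3*w*z + w - y^2) dw = (3*z + 1) dw, which multiplied by dx ∧ dz gives (3*z + 1) dx ∧ dz ∧ dw
  d(2*w*z - 3*x^2 - z^2) includes (∂/∂z)(2*w*z - 3*x^2 - z^2) dz = (2*w - 2*z) dz, which multiplied by dx ∧ dw gives (-2*w + 2*z) dx ∧ dz ∧ dw
  d(x*z) includes (∂/∂x)(x*z) dx = (z) dx, which multiplied by dy ∧ dz gives (z) dx ∧ dy ∧ dz
Collecting like 3-forms: d(omega) = (2*w + 3*y + z) dx ∧ dy ∧ dz + (2*w + 2*z) dx ∧ dy ∧ dw + (-2*w + 5*z + 1) dx ∧ dz ∧ dw.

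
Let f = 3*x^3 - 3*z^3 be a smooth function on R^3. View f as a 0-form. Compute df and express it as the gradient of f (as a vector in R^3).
df = (9*x^2) dx + (0) dy + (-9*z^2) dz; grad f = (9*x^2, 0, -9*z^2)

For a 0-form f, d f = (∂f/∂x) dx + (∂f/∂y) dy + (∂f/∂z) dz. The components of the vector representation are exactly the entries of grad f in Cartesian coordinates:
  ∂f/∂x = 9*x^2
  ∂f/∂y = 0
  ∂f/∂z = -9*z^2.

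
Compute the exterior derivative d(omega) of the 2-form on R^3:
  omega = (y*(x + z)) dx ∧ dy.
d(omega) = (y) dx ∧ dy ∧ dz

For a 2-form omega = sum_{i<j} g_{ij} dx_i ∧ dx_j, the exterior derivative is
  d(omega) = sum_{i<j} d(g_{ij}) ∧ dx_i ∧ dx_j = sum_{i<j, k} (∂g_{ij}/∂x_k) dx_k ∧ dx_i ∧ dx_j.
Expand each term, using dx_k ∧ dx_i ∧ dx_j = sgn(permutation) dx_{(a)} ∧ dx_{(b)} ∧ dx_{(c)} with (a < b < c) sorted:
  d(y*(x + z)) includes (∂/∂z)(y*(x + z)) dz = (y) dz, which multiplied by dx ∧ dy gives (y) dx ∧ dy ∧ dz
Collecting like 3-forms: d(omega) = (y) dx ∧ dy ∧ dz.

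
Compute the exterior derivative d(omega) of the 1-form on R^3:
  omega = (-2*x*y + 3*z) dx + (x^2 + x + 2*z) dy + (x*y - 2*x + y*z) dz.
d(omega) = (4*x + 1) dx ∧ dy + (y - 5) dx ∧ dz + (x + z - 2) dy ∧ dz

For a 1-form omega = sum_i f_i dx_i, the exterior derivative is
  d(omega) = sum_{i < j} (∂f_j/∂x_i - ∂f_i/∂x_j) dx_i ∧ dx_j.
  coefficient of dx ∧ dy: ∂f_2/∂x - ∂f_1/∂y = ∂(x^2 + x + 2*z)/∂x - ∂(-2*x*y + 3*z)/∂y = 4*x + 1
  coefficient of dx ∧ dz: ∂f_3/∂x - ∂f_1/∂z = ∂(x*y - 2*x + y*z)/∂x - ∂(-2*x*y + 3*z)/∂z = y - 5
  coefficient of dy ∧ dz: ∂f_3/∂y - ∂f_2/∂z = ∂(x*y - 2*x + y*z)/∂y - ∂(x^2 + x + 2*z)/∂z = x + z - 2
Assembling: d(omega) = (4*x + 1) dx ∧ dy + (y - 5) dx ∧ dz + (x + z - 2) dy ∧ dz.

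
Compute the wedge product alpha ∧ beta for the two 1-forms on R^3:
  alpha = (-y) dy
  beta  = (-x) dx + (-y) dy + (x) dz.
alpha ∧ beta = (-x*y) dx ∧ dy + (-x*y) dy ∧ dz

Distribute the wedge, using dx_i ∧ dx_j = -dx_j ∧ dx_i and dx_i ∧ dx_i = 0. For each pair (i, j) with i < j, the coefficient of dx_i ∧ dx_j in alpha ∧ beta is (alpha_i * beta_j - alpha_j * beta_i). Collecting: alpha ∧ beta = (-x*y) dx ∧ dy + (-x*y) dy ∧ dz.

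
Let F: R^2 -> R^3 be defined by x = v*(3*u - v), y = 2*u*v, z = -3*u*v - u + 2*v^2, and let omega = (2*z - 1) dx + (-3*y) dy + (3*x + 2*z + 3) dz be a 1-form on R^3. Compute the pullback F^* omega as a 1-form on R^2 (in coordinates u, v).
F^* omega = (-39*u*v^2 - 3*u*v + 2*u + 9*v^3 - v^2 - 12*v - 3) du + (-39*u^2*v + 33*u*v^2 - 4*u*v - 12*u - 4*v^3 + 14*v) dv

Using F^*(f dg) = (f ∘ F) d(g ∘ F), substitute each coordinate x_i by F_i(u, v) in f_i, and replace dx_i by d F_i = (∂F_i/∂u) du + (∂F_i/∂v) dv.
  For the x component: f_1(F) = -6*u*v - 2*u + 4*v^2 - 1; d F_1 = (3*v) du + (3*u - 2*v) dv
  For the y component: f_2(F) = -6*u*v; d F_2 = (2*v) du + (2*u) dv
  For the z component: f_3(F) = 3*u*v - 2*u + v^2 + 3; d F_3 = (-3*v - 1) du + (-3*u + 4*v) dv
Combining and collecting du, dv coefficients:
  coeff of du: -39*u*v^2 - 3*u*v + 2*u + 9*v^3 - v^2 - 12*v - 3
  coeff of dv: -39*u^2*v + 33*u*v^2 - 4*u*v - 12*u - 4*v^3 + 14*v
F^* omega = (-39*u*v^2 - 3*u*v + 2*u + 9*v^3 - v^2 - 12*v - 3) du + (-39*u^2*v + 33*u*v^2 - 4*u*v - 12*u - 4*v^3 + 14*v) dv.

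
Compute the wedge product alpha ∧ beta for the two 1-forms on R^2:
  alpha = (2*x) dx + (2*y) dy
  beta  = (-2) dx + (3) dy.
alpha ∧ beta = (6*x + 4*y) dx ∧ dy

Distribute the wedge, using dx_i ∧ dx_j = -dx_j ∧ dx_i and dx_i ∧ dx_i = 0. For each pair (i, j) with i < j, the coefficient of dx_i ∧ dx_j in alpha ∧ beta is (alpha_i * beta_j - alpha_j * beta_i). Collecting: alpha ∧ beta = (6*x + 4*y) dx ∧ dy.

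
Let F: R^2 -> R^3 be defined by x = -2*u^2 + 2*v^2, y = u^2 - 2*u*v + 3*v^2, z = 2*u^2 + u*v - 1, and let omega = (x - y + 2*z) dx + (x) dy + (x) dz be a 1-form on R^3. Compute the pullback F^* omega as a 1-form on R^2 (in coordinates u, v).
F^* omega = (-16*u^3 - 14*u^2*v + 16*u*v^2 + 8*u - 2*v^3) du + (2*u^3 - 8*u^2*v + 14*u*v^2 + 8*v^3 - 8*v) dv

Using F^*(f dg) = (f ∘ F) d(g ∘ F), substitute each coordinate x_i by F_i(u, v) in f_i, and replace dx_i by d F_i = (∂F_i/∂u) du + (∂F_i/∂v) dv.
  For the x component: f_1(F) = u^2 + 4*u*v - v^2 - 2; d F_1 = (-4*u) du + (4*v) dv
  For the y component: f_2(F) = -2*u^2 + 2*v^2; d F_2 = (2*u - 2*v) du + (-2*u + 6*v) dv
  For the z component: f_3(F) = -2*u^2 + 2*v^2; d F_3 = (4*u + v) du + (u) dv
Combining and collecting du, dv coefficients:
  coeff of du: -16*u^3 - 14*u^2*v + 16*u*v^2 + 8*u - 2*v^3
  coeff of dv: 2*u^3 - 8*u^2*v + 14*u*v^2 + 8*v^3 - 8*v
F^* omega = (-16*u^3 - 14*u^2*v + 16*u*v^2 + 8*u - 2*v^3) du + (2*u^3 - 8*u^2*v + 14*u*v^2 + 8*v^3 - 8*v) dv.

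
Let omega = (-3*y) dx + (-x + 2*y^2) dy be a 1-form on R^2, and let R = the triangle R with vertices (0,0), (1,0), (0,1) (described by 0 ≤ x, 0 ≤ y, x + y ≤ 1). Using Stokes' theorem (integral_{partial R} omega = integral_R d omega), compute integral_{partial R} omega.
integral_(partial R) omega = 1

Stokes: integral_partial_R omega = integral_R d omega with d omega = (∂Q/∂x - ∂P/∂y) dx ∧ dy.
  ∂Q/∂x = -1
  ∂P/∂y = -3
  integrand = ∂Q/∂x - ∂P/∂y = 2.
Integrating over R: integral_0^1 integral_0^{1-x} (2) dy dx = 1.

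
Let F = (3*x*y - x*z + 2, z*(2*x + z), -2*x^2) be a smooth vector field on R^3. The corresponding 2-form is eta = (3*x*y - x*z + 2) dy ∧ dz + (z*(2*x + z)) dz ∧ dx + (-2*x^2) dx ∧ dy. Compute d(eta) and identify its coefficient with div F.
d(eta) = (3*y - z) dx ∧ dy ∧ dz; div F = 3*y - z

For a 2-form in R^3 of the form above, applying d gives a 3-form with coefficient ∂P/∂x + ∂Q/∂y + ∂R/∂z:
  ∂P/∂x = 3*y - z
  ∂Q/∂y = 0
  ∂R/∂z = 0
Sum = 3*y - z, which is exactly div F.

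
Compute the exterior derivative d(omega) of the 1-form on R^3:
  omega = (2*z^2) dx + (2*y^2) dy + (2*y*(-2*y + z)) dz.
d(omega) = (-4*z) dx ∧ dz + (-8*y + 2*z) dy ∧ dz

For a 1-form omega = sum_i f_i dx_i, the exterior derivative is
  d(omega) = sum_{i < j} (∂f_j/∂x_i - ∂f_i/∂x_j) dx_i ∧ dx_j.
  coefficient of dx ∧ dz: ∂f_3/∂x - ∂f_1/∂z = ∂(2*y*(-2*y + z))/∂x - ∂(2*z^2)/∂z = -4*z
  coefficient of dy ∧ dz: ∂f_3/∂y - ∂f_2/∂z = ∂(2*y*(-2*y + z))/∂y - ∂(2*y^2)/∂z = -8*y + 2*z
Assembling: d(omega) = (-4*z) dx ∧ dz + (-8*y + 2*z) dy ∧ dz.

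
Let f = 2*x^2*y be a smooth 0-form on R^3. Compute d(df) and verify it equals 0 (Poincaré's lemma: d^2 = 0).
d(df) = 0

Step 1: df = sum_i (∂f/∂x_i) dx_i = (4*x*y) dx + (2*x^2) dy + (0) dz.
Step 2: Apply d again. Using the 1-form formula, the coefficient of dx ∧ dy in d(df) is ∂^2 f/∂x ∂y - ∂^2 f/∂y ∂x = (4*x) - (4*x) = 0 (equality of mixed partials for smooth f).
Similarly for dx ∧ dz and dy ∧ dz — all coefficients vanish. So d(df) = 0.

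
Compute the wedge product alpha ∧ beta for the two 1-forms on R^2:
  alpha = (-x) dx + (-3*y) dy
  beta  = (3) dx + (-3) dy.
alpha ∧ beta = (3*x + 9*y) dx ∧ dy

Distribute the wedge, using dx_i ∧ dx_j = -dx_j ∧ dx_i and dx_i ∧ dx_i = 0. For each pair (i, j) with i < j, the coefficient of dx_i ∧ dx_j in alpha ∧ beta is (alpha_i * beta_j - alpha_j * beta_i). Collecting: alpha ∧ beta = (3*x + 9*y) dx ∧ dy.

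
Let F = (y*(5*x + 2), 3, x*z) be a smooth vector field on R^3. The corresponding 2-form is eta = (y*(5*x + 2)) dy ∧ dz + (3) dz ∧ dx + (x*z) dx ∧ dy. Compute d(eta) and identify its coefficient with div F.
d(eta) = (x + 5*y) dx ∧ dy ∧ dz; div F = x + 5*y

For a 2-form in R^3 of the form above, applying d gives a 3-form with coefficient ∂P/∂x + ∂Q/∂y + ∂R/∂z:
  ∂P/∂x = 5*y
  ∂Q/∂y = 0
  ∂R/∂z = x
Sum = x + 5*y, which is exactly div F.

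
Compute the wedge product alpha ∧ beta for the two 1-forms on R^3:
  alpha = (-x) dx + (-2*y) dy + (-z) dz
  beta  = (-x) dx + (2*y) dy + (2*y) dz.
alpha ∧ beta = (-4*x*y) dx ∧ dy + (-x*(2*y + z)) dx ∧ dz + (2*y*(-2*y + z)) dy ∧ dz

Distribute the wedge, using dx_i ∧ dx_j = -dx_j ∧ dx_i and dx_i ∧ dx_i = 0. For each pair (i, j) with i < j, the coefficient of dx_i ∧ dx_j in alpha ∧ beta is (alpha_i * beta_j - alpha_j * beta_i). Collecting: alpha ∧ beta = (-4*x*y) dx ∧ dy + (-x*(2*y + z)) dx ∧ dz + (2*y*(-2*y + z)) dy ∧ dz.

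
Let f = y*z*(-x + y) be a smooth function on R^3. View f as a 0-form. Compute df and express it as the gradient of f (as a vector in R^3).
df = (-y*z) dx + (z*(-x + 2*y)) dy + (y*(-x + y)) dz; grad f = (-y*z, z*(-x + 2*y), y*(-x + y))

For a 0-form f, d f = (∂f/∂x) dx + (∂f/∂y) dy + (∂f/∂z) dz. The components of the vector representation are exactly the entries of grad f in Cartesian coordinates:
  ∂f/∂x = -y*z
  ∂f/∂y = z*(-x + 2*y)
  ∂f/∂z = y*(-x + y).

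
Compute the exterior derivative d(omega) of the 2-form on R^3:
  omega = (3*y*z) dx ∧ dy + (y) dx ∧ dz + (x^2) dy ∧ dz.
d(omega) = (2*x + 3*y - 1) dx ∧ dy ∧ dz

For a 2-form omega = sum_{i<j} g_{ij} dx_i ∧ dx_j, the exterior derivative is
  d(omega) = sum_{i<j} d(g_{ij}) ∧ dx_i ∧ dx_j = sum_{i<j, k} (∂g_{ij}/∂x_k) dx_k ∧ dx_i ∧ dx_j.
Expand each term, using dx_k ∧ dx_i ∧ dx_j = sgn(permutation) dx_{(a)} ∧ dx_{(b)} ∧ dx_{(c)} with (a < b < c) sorted:
  d(3*y*z) includes (∂/∂z)(3*y*z) dz = (3*y) dz, which multiplied by dx ∧ dy gives (3*y) dx ∧ dy ∧ dz
  d(y) includes (∂/∂y)(y) dy = (1) dy, which multiplied by dx ∧ dz gives (-1) dx ∧ dy ∧ dz
  d(x^2) includes (∂/∂x)(x^2) dx = (2*x) dx, which multiplied by dy ∧ dz gives (2*x) dx ∧ dy ∧ dz
Collecting like 3-forms: d(omega) = (2*x + 3*y - 1) dx ∧ dy ∧ dz.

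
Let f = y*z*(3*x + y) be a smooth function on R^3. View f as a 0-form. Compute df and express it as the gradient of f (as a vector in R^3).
df = (3*y*z) dx + (z*(3*x + 2*y)) dy + (y*(3*x + y)) dz; grad f = (3*y*z, z*(3*x + 2*y), y*(3*x + y))

For a 0-form f, d f = (∂f/∂x) dx + (∂f/∂y) dy + (∂f/∂z) dz. The components of the vector representation are exactly the entries of grad f in Cartesian coordinates:
  ∂f/∂x = 3*y*z
  ∂f/∂y = z*(3*x + 2*y)
  ∂f/∂z = y*(3*x + y).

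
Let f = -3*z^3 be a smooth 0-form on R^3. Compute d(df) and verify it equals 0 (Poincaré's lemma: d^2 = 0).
d(df) = 0

Step 1: df = sum_i (∂f/∂x_i) dx_i = (0) dx + (0) dy + (-9*z^2) dz.
Step 2: Apply d again. Using the 1-form formula, the coefficient of dx ∧ dy in d(df) is ∂^2 f/∂x ∂y - ∂^2 f/∂y ∂x = (0) - (0) = 0 (equality of mixed partials for smooth f).
Similarly for dx ∧ dz and dy ∧ dz — all coefficients vanish. So d(df) = 0.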